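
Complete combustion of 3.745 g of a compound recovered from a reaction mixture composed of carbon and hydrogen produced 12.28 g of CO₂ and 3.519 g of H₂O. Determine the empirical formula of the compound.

C5H7

mol C = 12.28 g CO₂ ÷ 44.009 g/mol = 0.27903 mol
mol H = 2 × 3.519 g H₂O ÷ 18.015 g/mol = 0.39067 mol
Divide by the smallest (0.27903 mol): C 1.000, H 1.400
Multiplying each by 5 gives whole numbers: C 5.00, H 7.00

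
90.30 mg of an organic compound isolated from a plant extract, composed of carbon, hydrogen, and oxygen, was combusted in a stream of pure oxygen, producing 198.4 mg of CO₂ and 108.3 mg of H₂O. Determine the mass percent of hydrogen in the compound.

mol C = 0.1984 g CO₂ ÷ 44.009 g/mol = 0.0045082 mol
mol H = 2 × 0.1083 g H₂O ÷ 18.015 g/mol = 0.012023 mol
mass O = 0.09030 − (0.054148 + 0.012120) = 0.024033 g → mol O = 0.024033 ÷ 15.999 = 0.0015021 mol
mass % H = 0.012120 g ÷ 0.09030 g × 100%

13.42%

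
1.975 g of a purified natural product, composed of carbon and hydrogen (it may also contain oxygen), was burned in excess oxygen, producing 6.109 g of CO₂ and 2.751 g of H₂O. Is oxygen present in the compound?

mol C = 6.109 g CO₂ ÷ 44.009 g/mol = 0.13881 mol
mol H = 2 × 2.751 g H₂O ÷ 18.015 g/mol = 0.30541 mol
C and H together account for 1.9751 g — essentially the entire 1.975 g sample — so the compound contains no oxygen.

no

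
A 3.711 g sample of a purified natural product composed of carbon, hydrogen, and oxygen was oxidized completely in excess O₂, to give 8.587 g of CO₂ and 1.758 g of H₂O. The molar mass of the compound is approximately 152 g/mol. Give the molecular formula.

mol C = 8.587 g CO₂ ÷ 44.009 g/mol = 0.19512 mol
mol H = 2 × 1.758 g H₂O ÷ 18.015 g/mol = 0.19517 mol
mass O = 3.711 − (2.3436 + 0.19673) = 1.1707 g → mol O = 1.1707 ÷ 15.999 = 0.073173 mol
Divide by the smallest (0.073173 mol): C 2.667, H 2.667, O 1.000
Multiplying each by 3 gives whole numbers: C 8.00, H 8.00, O 3.00
Empirical formula: C8H8O3
Empirical-formula mass = 152.15 g/mol; 152 ÷ 152.15 ≈ 1, so the molecular formula is C8H8O3.

C8H8O3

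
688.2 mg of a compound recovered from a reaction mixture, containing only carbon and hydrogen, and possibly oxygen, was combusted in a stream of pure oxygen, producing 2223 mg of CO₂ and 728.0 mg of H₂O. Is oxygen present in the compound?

no

mol C = 2.223 g CO₂ ÷ 44.009 g/mol = 0.050512 mol
mol H = 2 × 0.7280 g H₂O ÷ 18.015 g/mol = 0.080822 mol
C and H together account for 0.68817 g — essentially the entire 0.6882 g sample — so the compound contains no oxygen.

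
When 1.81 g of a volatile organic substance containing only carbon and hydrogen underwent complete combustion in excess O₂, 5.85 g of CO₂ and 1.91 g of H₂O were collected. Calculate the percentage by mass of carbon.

mol C = 5.85 g CO₂ ÷ 44.009 g/mol = 0.1329 mol
mol H = 2 × 1.91 g H₂O ÷ 18.015 g/mol = 0.2120 mol
mass % C = 1.597 g ÷ 1.81 g × 100%

88.2%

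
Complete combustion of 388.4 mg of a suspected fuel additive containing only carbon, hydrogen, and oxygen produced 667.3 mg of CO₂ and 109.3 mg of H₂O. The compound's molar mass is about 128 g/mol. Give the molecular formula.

C5H4O4

mol C = 0.6673 g CO₂ ÷ 44.009 g/mol = 0.015163 mol
mol H = 2 × 0.1093 g H₂O ÷ 18.015 g/mol = 0.012134 mol
mass O = 0.3884 − (0.18212 + 0.012231) = 0.19405 g → mol O = 0.19405 ÷ 15.999 = 0.012129 mol
Divide by the smallest (0.012129 mol): C 1.250, H 1.000, O 1.000
Multiplying each by 4 gives whole numbers: C 5.00, H 4.00, O 4.00
Empirical formula: C5H4O4
Empirical-formula mass = 128.08 g/mol; 128 ÷ 128.08 ≈ 1, so the molecular formula is C5H4O4.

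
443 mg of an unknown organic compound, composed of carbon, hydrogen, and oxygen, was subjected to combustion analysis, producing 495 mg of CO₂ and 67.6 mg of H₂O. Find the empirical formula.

C3H2O5

mol C = 0.495 g CO₂ ÷ 44.009 g/mol = 0.01125 mol
mol H = 2 × 0.0676 g H₂O ÷ 18.015 g/mol = 0.007505 mol
mass O = 0.443 − (0.1351 + 0.007565) = 0.3003 g → mol O = 0.3003 ÷ 15.999 = 0.01877 mol
Divide by the smallest (0.007505 mol): C 1.499, H 1.000, O 2.501
Multiplying each by 2 gives whole numbers: C 3.00, H 2.00, O 5.00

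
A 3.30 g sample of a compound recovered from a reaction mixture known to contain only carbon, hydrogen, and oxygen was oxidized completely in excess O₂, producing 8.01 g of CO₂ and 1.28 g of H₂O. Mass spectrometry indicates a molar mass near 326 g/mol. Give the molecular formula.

C18H14O6

mol C = 8.01 g CO₂ ÷ 44.009 g/mol = 0.1820 mol
mol H = 2 × 1.28 g H₂O ÷ 18.015 g/mol = 0.1421 mol
mass O = 3.30 − (2.186 + 0.1432) = 0.9707 g → mol O = 0.9707 ÷ 15.999 = 0.06067 mol
Divide by the smallest (0.06067 mol): C 3.000, H 2.342, O 1.000
Multiplying each by 3 gives whole numbers: C 9.00, H 7.03, O 3.00
Empirical formula: C9H7O3
Empirical-formula mass = 163.15 g/mol; 326 ÷ 163.15 ≈ 2, so the molecular formula is C18H14O6.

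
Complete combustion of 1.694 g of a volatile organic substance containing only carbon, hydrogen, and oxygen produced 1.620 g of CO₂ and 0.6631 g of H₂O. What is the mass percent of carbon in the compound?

26.10%

mol C = 1.620 g CO₂ ÷ 44.009 g/mol = 0.036811 mol
mol H = 2 × 0.6631 g H₂O ÷ 18.015 g/mol = 0.073616 mol
mass O = 1.694 − (0.44213 + 0.074205) = 1.1777 g → mol O = 1.1777 ÷ 15.999 = 0.073608 mol
mass % C = 0.44213 g ÷ 1.694 g × 100%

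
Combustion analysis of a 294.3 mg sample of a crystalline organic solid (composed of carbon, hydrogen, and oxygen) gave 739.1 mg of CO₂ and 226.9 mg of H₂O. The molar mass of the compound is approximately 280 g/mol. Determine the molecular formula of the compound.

mol C = 0.7391 g CO₂ ÷ 44.009 g/mol = 0.016794 mol
mol H = 2 × 0.2269 g H₂O ÷ 18.015 g/mol = 0.025190 mol
mass O = 0.2943 − (0.20172 + 0.025392) = 0.067192 g → mol O = 0.067192 ÷ 15.999 = 0.0041998 mol
Divide by the smallest (0.0041998 mol): C 3.999, H 5.998, O 1.000
Empirical formula: C4H6O
Empirical-formula mass = 70.09 g/mol; 280 ÷ 70.09 ≈ 4, so the molecular formula is C16H24O4.

C16H24O4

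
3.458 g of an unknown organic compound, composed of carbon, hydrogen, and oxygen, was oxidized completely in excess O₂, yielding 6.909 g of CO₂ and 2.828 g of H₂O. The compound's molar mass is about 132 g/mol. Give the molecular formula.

C6H12O3

mol C = 6.909 g CO₂ ÷ 44.009 g/mol = 0.15699 mol
mol H = 2 × 2.828 g H₂O ÷ 18.015 g/mol = 0.31396 mol
mass O = 3.458 − (1.8856 + 0.31647) = 1.2559 g → mol O = 1.2559 ÷ 15.999 = 0.078499 mol
Divide by the smallest (0.078499 mol): C 2.000, H 4.000, O 1.000
Empirical formula: C2H4O
Empirical-formula mass = 44.05 g/mol; 132 ÷ 44.05 ≈ 3, so the molecular formula is C6H12O3.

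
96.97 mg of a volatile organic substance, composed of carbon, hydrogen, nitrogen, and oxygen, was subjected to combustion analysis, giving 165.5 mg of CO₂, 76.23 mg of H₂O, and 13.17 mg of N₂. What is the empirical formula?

C4H9NO2

mol C = 0.1655 g CO₂ ÷ 44.009 g/mol = 0.0037606 mol
mol H = 2 × 0.07623 g H₂O ÷ 18.015 g/mol = 0.0084629 mol
mol N = 2 × 0.01317 g N₂ ÷ 28.014 g/mol = 0.00094024 mol
mass O = 0.09697 − (0.045168 + 0.0085307 + 0.013170) = 0.030101 g → mol O = 0.030101 ÷ 15.999 = 0.0018814 mol
Divide by the smallest (0.00094024 mol): C 4.000, H 9.001, N 1.000, O 2.001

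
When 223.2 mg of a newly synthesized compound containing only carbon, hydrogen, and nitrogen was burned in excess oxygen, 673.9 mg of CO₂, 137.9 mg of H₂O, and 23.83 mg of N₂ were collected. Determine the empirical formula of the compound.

mol C = 0.6739 g CO₂ ÷ 44.009 g/mol = 0.015313 mol
mol H = 2 × 0.1379 g H₂O ÷ 18.015 g/mol = 0.015309 mol
mol N = 2 × 0.02383 g N₂ ÷ 28.014 g/mol = 0.0017013 mol
Divide by the smallest (0.0017013 mol): C 9.001, H 8.999, N 1.000

C9H9N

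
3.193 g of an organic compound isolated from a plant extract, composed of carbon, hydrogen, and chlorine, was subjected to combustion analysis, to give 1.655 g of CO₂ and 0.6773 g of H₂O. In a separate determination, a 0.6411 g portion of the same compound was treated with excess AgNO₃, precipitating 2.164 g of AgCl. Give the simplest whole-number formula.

mol C = 1.655 g CO₂ ÷ 44.009 g/mol = 0.037606 mol
mol H = 2 × 0.6773 g H₂O ÷ 18.015 g/mol = 0.075193 mol
From the AgCl data: mol Cl per gram of compound = (2.164 ÷ 143.318) ÷ 0.6411 = 0.023552 mol/g, so in the 3.193 g combustion sample mol Cl = 0.075202 mol
Divide by the smallest (0.037606 mol): C 1.000, H 1.999, Cl 2.000

CH2Cl2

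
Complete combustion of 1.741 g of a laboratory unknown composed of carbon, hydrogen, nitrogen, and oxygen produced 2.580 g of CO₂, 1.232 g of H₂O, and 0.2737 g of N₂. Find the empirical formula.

C3H7NO2

mol C = 2.580 g CO₂ ÷ 44.009 g/mol = 0.058624 mol
mol H = 2 × 1.232 g H₂O ÷ 18.015 g/mol = 0.13677 mol
mol N = 2 × 0.2737 g N₂ ÷ 28.014 g/mol = 0.019540 mol
mass O = 1.741 − (0.70414 + 0.13787 + 0.27370) = 0.62529 g → mol O = 0.62529 ÷ 15.999 = 0.039083 mol
Divide by the smallest (0.019540 mol): C 3.000, H 7.000, N 1.000, O 2.000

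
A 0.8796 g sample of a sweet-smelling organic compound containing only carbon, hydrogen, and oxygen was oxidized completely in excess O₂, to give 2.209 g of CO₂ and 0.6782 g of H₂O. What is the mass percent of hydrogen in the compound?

8.63%

mol C = 2.209 g CO₂ ÷ 44.009 g/mol = 0.050194 mol
mol H = 2 × 0.6782 g H₂O ÷ 18.015 g/mol = 0.075293 mol
mass O = 0.8796 − (0.60288 + 0.075895) = 0.20082 g → mol O = 0.20082 ÷ 15.999 = 0.012552 mol
mass % H = 0.075895 g ÷ 0.8796 g × 100%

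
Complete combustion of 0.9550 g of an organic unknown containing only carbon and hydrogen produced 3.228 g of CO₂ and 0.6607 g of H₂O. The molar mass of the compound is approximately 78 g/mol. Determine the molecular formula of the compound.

C6H6

mol C = 3.228 g CO₂ ÷ 44.009 g/mol = 0.073349 mol
mol H = 2 × 0.6607 g H₂O ÷ 18.015 g/mol = 0.073350 mol
Divide by the smallest (0.073349 mol): C 1.000, H 1.000
Empirical formula: CH
Empirical-formula mass = 13.02 g/mol; 78 ÷ 13.02 ≈ 6, so the molecular formula is C6H6.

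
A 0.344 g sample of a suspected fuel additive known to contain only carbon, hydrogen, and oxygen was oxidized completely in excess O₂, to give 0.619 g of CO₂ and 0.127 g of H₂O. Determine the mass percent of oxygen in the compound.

mol C = 0.619 g CO₂ ÷ 44.009 g/mol = 0.01407 mol
mol H = 2 × 0.127 g H₂O ÷ 18.015 g/mol = 0.01410 mol
mass O = 0.344 − (0.1689 + 0.01421) = 0.1608 g → mol O = 0.1608 ÷ 15.999 = 0.01005 mol
mass % O = 0.1608 g ÷ 0.344 g × 100%

46.8%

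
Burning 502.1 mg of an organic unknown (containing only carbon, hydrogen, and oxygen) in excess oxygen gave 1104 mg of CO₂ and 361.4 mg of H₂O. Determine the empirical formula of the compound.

C5H8O2

mol C = 1.104 g CO₂ ÷ 44.009 g/mol = 0.025086 mol
mol H = 2 × 0.3614 g H₂O ÷ 18.015 g/mol = 0.040122 mol
mass O = 0.5021 − (0.30131 + 0.040443) = 0.16035 g → mol O = 0.16035 ÷ 15.999 = 0.010023 mol
Divide by the smallest (0.010023 mol): C 2.503, H 4.003, O 1.000
Multiplying each by 2 gives whole numbers: C 5.01, H 8.01, O 2.00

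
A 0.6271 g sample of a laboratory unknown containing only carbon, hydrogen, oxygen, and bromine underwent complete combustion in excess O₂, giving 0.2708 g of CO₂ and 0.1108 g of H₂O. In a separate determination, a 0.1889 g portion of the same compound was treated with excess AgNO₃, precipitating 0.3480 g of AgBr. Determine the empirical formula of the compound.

C2H4Br2O

mol C = 0.2708 g CO₂ ÷ 44.009 g/mol = 0.0061533 mol
mol H = 2 × 0.1108 g H₂O ÷ 18.015 g/mol = 0.012301 mol
From the AgBr data: mol Br per gram of compound = (0.3480 ÷ 187.772) ÷ 0.1889 = 0.0098111 mol/g, so in the 0.6271 g combustion sample mol Br = 0.0061525 mol
mass O = 0.6271 − (0.073907 + 0.012399 + 0.49161) = 0.049182 g → mol O = 0.049182 ÷ 15.999 = 0.0030741 mol
Divide by the smallest (0.0030741 mol): C 2.002, H 4.001, Br 2.001, O 1.000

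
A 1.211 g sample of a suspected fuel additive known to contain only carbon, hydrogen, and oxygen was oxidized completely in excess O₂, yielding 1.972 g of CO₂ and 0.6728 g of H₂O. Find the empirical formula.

mol C = 1.972 g CO₂ ÷ 44.009 g/mol = 0.044809 mol
mol H = 2 × 0.6728 g H₂O ÷ 18.015 g/mol = 0.074693 mol
mass O = 1.211 − (0.53820 + 0.075291) = 0.59751 g → mol O = 0.59751 ÷ 15.999 = 0.037347 mol
Divide by the smallest (0.037347 mol): C 1.200, H 2.000, O 1.000
Multiplying each by 5 gives whole numbers: C 6.00, H 10.00, O 5.00

C6H10O5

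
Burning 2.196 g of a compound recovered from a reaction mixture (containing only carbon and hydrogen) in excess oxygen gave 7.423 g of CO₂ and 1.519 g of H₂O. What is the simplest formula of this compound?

CH

mol C = 7.423 g CO₂ ÷ 44.009 g/mol = 0.16867 mol
mol H = 2 × 1.519 g H₂O ÷ 18.015 g/mol = 0.16864 mol
Divide by the smallest (0.16864 mol): C 1.000, H 1.000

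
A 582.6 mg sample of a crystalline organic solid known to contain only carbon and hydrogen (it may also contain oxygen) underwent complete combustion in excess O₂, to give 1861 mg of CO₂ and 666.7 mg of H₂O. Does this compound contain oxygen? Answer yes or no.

mol C = 1.861 g CO₂ ÷ 44.009 g/mol = 0.042287 mol
mol H = 2 × 0.6667 g H₂O ÷ 18.015 g/mol = 0.074016 mol
C and H together account for 0.58252 g — essentially the entire 0.5826 g sample — so the compound contains no oxygen.

no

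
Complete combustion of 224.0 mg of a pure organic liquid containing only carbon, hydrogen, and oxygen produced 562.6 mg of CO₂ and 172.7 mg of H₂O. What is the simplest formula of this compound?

C4H6O

mol C = 0.5626 g CO₂ ÷ 44.009 g/mol = 0.012784 mol
mol H = 2 × 0.1727 g H₂O ÷ 18.015 g/mol = 0.019173 mol
mass O = 0.2240 − (0.15355 + 0.019326) = 0.051128 g → mol O = 0.051128 ÷ 15.999 = 0.0031957 mol
Divide by the smallest (0.0031957 mol): C 4.000, H 6.000, O 1.000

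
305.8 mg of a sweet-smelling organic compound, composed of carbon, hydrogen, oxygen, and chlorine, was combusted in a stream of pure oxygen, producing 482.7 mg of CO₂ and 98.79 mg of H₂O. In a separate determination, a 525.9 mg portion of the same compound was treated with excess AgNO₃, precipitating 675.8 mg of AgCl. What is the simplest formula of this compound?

mol C = 0.4827 g CO₂ ÷ 44.009 g/mol = 0.010968 mol
mol H = 2 × 0.09879 g H₂O ÷ 18.015 g/mol = 0.010968 mol
From the AgCl data: mol Cl per gram of compound = (0.6758 ÷ 143.318) ÷ 0.5259 = 0.0089663 mol/g, so in the 0.3058 g combustion sample mol Cl = 0.0027419 mol
mass O = 0.3058 − (0.13174 + 0.011055 + 0.097200) = 0.065805 g → mol O = 0.065805 ÷ 15.999 = 0.0041131 mol
Divide by the smallest (0.0027419 mol): C 4.000, H 4.000, Cl 1.000, O 1.500
Multiplying each by 2 gives whole numbers: C 8.00, H 8.00, Cl 2.00, O 3.00

C8H8Cl2O3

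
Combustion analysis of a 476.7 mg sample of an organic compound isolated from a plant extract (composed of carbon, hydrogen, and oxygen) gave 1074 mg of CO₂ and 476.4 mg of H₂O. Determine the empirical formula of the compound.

mol C = 1.074 g CO₂ ÷ 44.009 g/mol = 0.024404 mol
mol H = 2 × 0.4764 g H₂O ÷ 18.015 g/mol = 0.052889 mol
mass O = 0.4767 − (0.29312 + 0.053312) = 0.13027 g → mol O = 0.13027 ÷ 15.999 = 0.0081424 mol
Divide by the smallest (0.0081424 mol): C 2.997, H 6.496, O 1.000
Multiplying each by 2 gives whole numbers: C 5.99, H 12.99, O 2.00

C6H13O2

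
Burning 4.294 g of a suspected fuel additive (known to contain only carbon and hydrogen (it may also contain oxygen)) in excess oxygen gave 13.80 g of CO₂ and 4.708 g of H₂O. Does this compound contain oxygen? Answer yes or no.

no

mol C = 13.80 g CO₂ ÷ 44.009 g/mol = 0.31357 mol
mol H = 2 × 4.708 g H₂O ÷ 18.015 g/mol = 0.52268 mol
C and H together account for 4.2932 g — essentially the entire 4.294 g sample — so the compound contains no oxygen.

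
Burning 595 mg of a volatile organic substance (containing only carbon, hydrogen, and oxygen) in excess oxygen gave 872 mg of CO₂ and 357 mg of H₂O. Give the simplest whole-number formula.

mol C = 0.872 g CO₂ ÷ 44.009 g/mol = 0.01981 mol
mol H = 2 × 0.357 g H₂O ÷ 18.015 g/mol = 0.03963 mol
mass O = 0.595 − (0.2380 + 0.03995) = 0.3171 g → mol O = 0.3171 ÷ 15.999 = 0.01982 mol
Divide by the smallest (0.01981 mol): C 1.000, H 2.000, O 1.000

CH2O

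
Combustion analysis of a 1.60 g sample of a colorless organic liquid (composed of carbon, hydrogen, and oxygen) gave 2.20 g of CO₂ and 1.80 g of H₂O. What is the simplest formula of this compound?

CH4O

mol C = 2.20 g CO₂ ÷ 44.009 g/mol = 0.04999 mol
mol H = 2 × 1.80 g H₂O ÷ 18.015 g/mol = 0.1998 mol
mass O = 1.60 − (0.6004 + 0.2014) = 0.7981 g → mol O = 0.7981 ÷ 15.999 = 0.04989 mol
Divide by the smallest (0.04989 mol): C 1.002, H 4.006, O 1.000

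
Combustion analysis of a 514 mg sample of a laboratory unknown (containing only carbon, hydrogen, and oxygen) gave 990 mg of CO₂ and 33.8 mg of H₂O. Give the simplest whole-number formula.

mol C = 0.990 g CO₂ ÷ 44.009 g/mol = 0.02250 mol
mol H = 2 × 0.0338 g H₂O ÷ 18.015 g/mol = 0.003752 mol
mass O = 0.514 − (0.2702 + 0.003782) = 0.2400 g → mol O = 0.2400 ÷ 15.999 = 0.01500 mol
Divide by the smallest (0.003752 mol): C 5.995, H 1.000, O 3.998

C6HO4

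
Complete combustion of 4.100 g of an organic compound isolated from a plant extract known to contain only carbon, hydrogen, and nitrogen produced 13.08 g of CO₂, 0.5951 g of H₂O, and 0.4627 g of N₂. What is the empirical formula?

C9H2N

mol C = 13.08 g CO₂ ÷ 44.009 g/mol = 0.29721 mol
mol H = 2 × 0.5951 g H₂O ÷ 18.015 g/mol = 0.066067 mol
mol N = 2 × 0.4627 g N₂ ÷ 28.014 g/mol = 0.033033 mol
Divide by the smallest (0.033033 mol): C 8.997, H 2.000, N 1.000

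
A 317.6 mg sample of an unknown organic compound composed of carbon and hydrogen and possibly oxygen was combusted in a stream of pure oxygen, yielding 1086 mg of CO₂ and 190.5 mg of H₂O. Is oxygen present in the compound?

no

mol C = 1.086 g CO₂ ÷ 44.009 g/mol = 0.024677 mol
mol H = 2 × 0.1905 g H₂O ÷ 18.015 g/mol = 0.021149 mol
C and H together account for 0.31771 g — essentially the entire 0.3176 g sample — so the compound contains no oxygen.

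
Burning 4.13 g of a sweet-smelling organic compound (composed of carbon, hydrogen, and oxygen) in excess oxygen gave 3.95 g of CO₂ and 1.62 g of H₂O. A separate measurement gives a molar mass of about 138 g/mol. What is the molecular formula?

C3H6O6

mol C = 3.95 g CO₂ ÷ 44.009 g/mol = 0.08975 mol
mol H = 2 × 1.62 g H₂O ÷ 18.015 g/mol = 0.1799 mol
mass O = 4.13 − (1.078 + 0.1813) = 2.871 g → mol O = 2.871 ÷ 15.999 = 0.1794 mol
Divide by the smallest (0.08975 mol): C 1.000, H 2.004, O 1.999
Empirical formula: CH2O2
Empirical-formula mass = 46.02 g/mol; 138 ÷ 46.02 ≈ 3, so the molecular formula is C3H6O6.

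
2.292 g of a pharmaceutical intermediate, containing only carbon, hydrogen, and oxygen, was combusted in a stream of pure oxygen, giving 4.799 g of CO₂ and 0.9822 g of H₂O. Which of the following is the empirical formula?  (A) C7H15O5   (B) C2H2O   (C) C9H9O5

(B) C2H2O

mol C = 4.799 g CO₂ ÷ 44.009 g/mol = 0.10905 mol
mol H = 2 × 0.9822 g H₂O ÷ 18.015 g/mol = 0.10904 mol
mass O = 2.292 − (1.3098 + 0.10991) = 0.87234 g → mol O = 0.87234 ÷ 15.999 = 0.054524 mol
Divide by the smallest (0.054524 mol): C 2.000, H 2.000, O 1.000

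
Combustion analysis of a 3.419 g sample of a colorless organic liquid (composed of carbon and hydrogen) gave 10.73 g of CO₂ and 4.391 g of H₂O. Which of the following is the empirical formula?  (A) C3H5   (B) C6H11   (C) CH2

mol C = 10.73 g CO₂ ÷ 44.009 g/mol = 0.24381 mol
mol H = 2 × 4.391 g H₂O ÷ 18.015 g/mol = 0.48748 mol
Divide by the smallest (0.24381 mol): C 1.000, H 1.999

(C) CH2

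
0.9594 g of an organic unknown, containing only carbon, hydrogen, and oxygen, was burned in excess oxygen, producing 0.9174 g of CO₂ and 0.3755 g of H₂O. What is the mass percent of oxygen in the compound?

mol C = 0.9174 g CO₂ ÷ 44.009 g/mol = 0.020846 mol
mol H = 2 × 0.3755 g H₂O ÷ 18.015 g/mol = 0.041687 mol
mass O = 0.9594 − (0.25038 + 0.042021) = 0.66700 g → mol O = 0.66700 ÷ 15.999 = 0.041690 mol
mass % O = 0.66700 g ÷ 0.9594 g × 100%

69.52%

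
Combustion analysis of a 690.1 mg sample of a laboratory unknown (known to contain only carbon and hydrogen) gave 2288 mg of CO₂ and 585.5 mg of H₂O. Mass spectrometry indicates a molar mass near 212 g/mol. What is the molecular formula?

mol C = 2.288 g CO₂ ÷ 44.009 g/mol = 0.051989 mol
mol H = 2 × 0.5855 g H₂O ÷ 18.015 g/mol = 0.065001 mol
Divide by the smallest (0.051989 mol): C 1.000, H 1.250
Multiplying each by 4 gives whole numbers: C 4.00, H 5.00
Empirical formula: C4H5
Empirical-formula mass = 53.08 g/mol; 212 ÷ 53.08 ≈ 4, so the molecular formula is C16H20.

C16H20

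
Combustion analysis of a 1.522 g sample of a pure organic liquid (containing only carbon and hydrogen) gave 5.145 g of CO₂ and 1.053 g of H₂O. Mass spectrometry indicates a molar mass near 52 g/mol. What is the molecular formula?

mol C = 5.145 g CO₂ ÷ 44.009 g/mol = 0.11691 mol
mol H = 2 × 1.053 g H₂O ÷ 18.015 g/mol = 0.11690 mol
Divide by the smallest (0.11690 mol): C 1.000, H 1.000
Empirical formula: CH
Empirical-formula mass = 13.02 g/mol; 52 ÷ 13.02 ≈ 4, so the molecular formula is C4H4.

C4H4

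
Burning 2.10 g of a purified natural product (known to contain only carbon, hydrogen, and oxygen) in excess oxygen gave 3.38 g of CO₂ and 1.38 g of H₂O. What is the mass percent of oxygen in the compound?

mol C = 3.38 g CO₂ ÷ 44.009 g/mol = 0.07680 mol
mol H = 2 × 1.38 g H₂O ÷ 18.015 g/mol = 0.1532 mol
mass O = 2.10 − (0.9225 + 0.1544) = 1.023 g → mol O = 1.023 ÷ 15.999 = 0.06395 mol
mass % O = 1.023 g ÷ 2.10 g × 100%

48.7%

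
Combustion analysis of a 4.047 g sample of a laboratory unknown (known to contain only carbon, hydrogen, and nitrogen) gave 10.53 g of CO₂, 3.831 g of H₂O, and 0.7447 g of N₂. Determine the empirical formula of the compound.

C9H16N2

mol C = 10.53 g CO₂ ÷ 44.009 g/mol = 0.23927 mol
mol H = 2 × 3.831 g H₂O ÷ 18.015 g/mol = 0.42531 mol
mol N = 2 × 0.7447 g N₂ ÷ 28.014 g/mol = 0.053166 mol
Divide by the smallest (0.053166 mol): C 4.500, H 8.000, N 1.000
Multiplying each by 2 gives whole numbers: C 9.00, H 16.00, N 2.00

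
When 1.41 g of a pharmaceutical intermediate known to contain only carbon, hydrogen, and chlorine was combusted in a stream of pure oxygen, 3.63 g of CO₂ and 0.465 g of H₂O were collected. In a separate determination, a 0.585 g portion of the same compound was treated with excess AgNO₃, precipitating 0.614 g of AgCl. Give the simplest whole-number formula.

mol C = 3.63 g CO₂ ÷ 44.009 g/mol = 0.08248 mol
mol H = 2 × 0.465 g H₂O ÷ 18.015 g/mol = 0.05162 mol
From the AgCl data: mol Cl per gram of compound = (0.614 ÷ 143.318) ÷ 0.585 = 0.007323 mol/g, so in the 1.41 g combustion sample mol Cl = 0.01033 mol
Divide by the smallest (0.01033 mol): C 7.988, H 4.999, Cl 1.000

C8H5Cl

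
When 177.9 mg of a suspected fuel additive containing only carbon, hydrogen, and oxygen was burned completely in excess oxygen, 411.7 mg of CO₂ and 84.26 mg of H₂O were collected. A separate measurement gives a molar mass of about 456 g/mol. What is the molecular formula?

C24H24O9

mol C = 0.4117 g CO₂ ÷ 44.009 g/mol = 0.0093549 mol
mol H = 2 × 0.08426 g H₂O ÷ 18.015 g/mol = 0.0093544 mol
mass O = 0.1779 − (0.11236 + 0.0094293) = 0.056109 g → mol O = 0.056109 ÷ 15.999 = 0.0035070 mol
Divide by the smallest (0.0035070 mol): C 2.667, H 2.667, O 1.000
Multiplying each by 3 gives whole numbers: C 8.00, H 8.00, O 3.00
Empirical formula: C8H8O3
Empirical-formula mass = 152.15 g/mol; 456 ÷ 152.15 ≈ 3, so the molecular formula is C24H24O9.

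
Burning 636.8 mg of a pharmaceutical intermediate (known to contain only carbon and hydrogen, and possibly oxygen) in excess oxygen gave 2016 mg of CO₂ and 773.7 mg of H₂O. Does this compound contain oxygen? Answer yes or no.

mol C = 2.016 g CO₂ ÷ 44.009 g/mol = 0.045809 mol
mol H = 2 × 0.7737 g H₂O ÷ 18.015 g/mol = 0.085895 mol
C and H together account for 0.63679 g — essentially the entire 0.6368 g sample — so the compound contains no oxygen.

no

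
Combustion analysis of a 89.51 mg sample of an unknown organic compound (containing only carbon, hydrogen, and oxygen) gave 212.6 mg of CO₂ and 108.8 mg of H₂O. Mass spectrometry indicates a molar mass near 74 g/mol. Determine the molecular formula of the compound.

C4H10O

mol C = 0.2126 g CO₂ ÷ 44.009 g/mol = 0.0048308 mol
mol H = 2 × 0.1088 g H₂O ÷ 18.015 g/mol = 0.012079 mol
mass O = 0.08951 − (0.058023 + 0.012175) = 0.019311 g → mol O = 0.019311 ÷ 15.999 = 0.0012070 mol
Divide by the smallest (0.0012070 mol): C 4.002, H 10.007, O 1.000
Empirical formula: C4H10O
Empirical-formula mass = 74.12 g/mol; 74 ÷ 74.12 ≈ 1, so the molecular formula is C4H10O.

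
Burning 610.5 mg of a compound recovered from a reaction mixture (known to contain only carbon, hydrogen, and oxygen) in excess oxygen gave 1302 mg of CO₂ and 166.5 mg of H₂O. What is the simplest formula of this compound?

C8H5O4

mol C = 1.302 g CO₂ ÷ 44.009 g/mol = 0.029585 mol
mol H = 2 × 0.1665 g H₂O ÷ 18.015 g/mol = 0.018485 mol
mass O = 0.6105 − (0.35534 + 0.018632) = 0.23652 g → mol O = 0.23652 ÷ 15.999 = 0.014784 mol
Divide by the smallest (0.014784 mol): C 2.001, H 1.250, O 1.000
Multiplying each by 4 gives whole numbers: C 8.00, H 5.00, O 4.00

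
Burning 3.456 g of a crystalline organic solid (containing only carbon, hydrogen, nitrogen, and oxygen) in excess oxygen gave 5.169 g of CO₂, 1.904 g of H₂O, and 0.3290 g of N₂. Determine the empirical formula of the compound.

C5H9NO4

mol C = 5.169 g CO₂ ÷ 44.009 g/mol = 0.11745 mol
mol H = 2 × 1.904 g H₂O ÷ 18.015 g/mol = 0.21138 mol
mol N = 2 × 0.3290 g N₂ ÷ 28.014 g/mol = 0.023488 mol
mass O = 3.456 − (1.4107 + 0.21307 + 0.32900) = 1.5032 g → mol O = 1.5032 ÷ 15.999 = 0.093956 mol
Divide by the smallest (0.023488 mol): C 5.001, H 8.999, N 1.000, O 4.000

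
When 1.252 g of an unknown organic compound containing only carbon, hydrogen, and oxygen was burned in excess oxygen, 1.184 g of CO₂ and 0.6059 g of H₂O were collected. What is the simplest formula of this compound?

C2H5O4

mol C = 1.184 g CO₂ ÷ 44.009 g/mol = 0.026904 mol
mol H = 2 × 0.6059 g H₂O ÷ 18.015 g/mol = 0.067266 mol
mass O = 1.252 − (0.32314 + 0.067804) = 0.86106 g → mol O = 0.86106 ÷ 15.999 = 0.053819 mol
Divide by the smallest (0.026904 mol): C 1.000, H 2.500, O 2.000
Multiplying each by 2 gives whole numbers: C 2.00, H 5.00, O 4.00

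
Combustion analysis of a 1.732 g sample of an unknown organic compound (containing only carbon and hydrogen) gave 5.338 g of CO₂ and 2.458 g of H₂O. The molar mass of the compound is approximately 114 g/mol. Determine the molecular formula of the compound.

C8H18

mol C = 5.338 g CO₂ ÷ 44.009 g/mol = 0.12129 mol
mol H = 2 × 2.458 g H₂O ÷ 18.015 g/mol = 0.27288 mol
Divide by the smallest (0.12129 mol): C 1.000, H 2.250
Multiplying each by 4 gives whole numbers: C 4.00, H 9.00
Empirical formula: C4H9
Empirical-formula mass = 57.12 g/mol; 114 ÷ 57.12 ≈ 2, so the molecular formula is C8H18.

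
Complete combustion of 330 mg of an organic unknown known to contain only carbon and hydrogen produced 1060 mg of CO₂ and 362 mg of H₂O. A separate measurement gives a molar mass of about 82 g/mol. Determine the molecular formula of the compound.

mol C = 1.06 g CO₂ ÷ 44.009 g/mol = 0.02409 mol
mol H = 2 × 0.362 g H₂O ÷ 18.015 g/mol = 0.04019 mol
Divide by the smallest (0.02409 mol): C 1.000, H 1.669
Multiplying each by 3 gives whole numbers: C 3.00, H 5.01
Empirical formula: C3H5
Empirical-formula mass = 41.07 g/mol; 82 ÷ 41.07 ≈ 2, so the molecular formula is C6H10.

C6H10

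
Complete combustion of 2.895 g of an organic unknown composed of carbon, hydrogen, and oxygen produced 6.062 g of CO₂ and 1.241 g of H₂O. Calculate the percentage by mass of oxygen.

mol C = 6.062 g CO₂ ÷ 44.009 g/mol = 0.13774 mol
mol H = 2 × 1.241 g H₂O ÷ 18.015 g/mol = 0.13777 mol
mass O = 2.895 − (1.6544 + 0.13888) = 1.1017 g → mol O = 1.1017 ÷ 15.999 = 0.068859 mol
mass % O = 1.1017 g ÷ 2.895 g × 100%

38.05%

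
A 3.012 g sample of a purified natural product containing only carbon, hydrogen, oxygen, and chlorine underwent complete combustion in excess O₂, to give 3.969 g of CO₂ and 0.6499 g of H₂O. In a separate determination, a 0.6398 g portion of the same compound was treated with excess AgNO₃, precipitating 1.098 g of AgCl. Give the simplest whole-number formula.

C5H4Cl2O2

mol C = 3.969 g CO₂ ÷ 44.009 g/mol = 0.090186 mol
mol H = 2 × 0.6499 g H₂O ÷ 18.015 g/mol = 0.072151 mol
From the AgCl data: mol Cl per gram of compound = (1.098 ÷ 143.318) ÷ 0.6398 = 0.011974 mol/g, so in the 3.012 g combustion sample mol Cl = 0.036067 mol
mass O = 3.012 − (1.0832 + 0.072728 + 1.2786) = 0.57746 g → mol O = 0.57746 ÷ 15.999 = 0.036094 mol
Divide by the smallest (0.036067 mol): C 2.501, H 2.000, Cl 1.000, O 1.001
Multiplying each by 2 gives whole numbers: C 5.00, H 4.00, Cl 2.00, O 2.00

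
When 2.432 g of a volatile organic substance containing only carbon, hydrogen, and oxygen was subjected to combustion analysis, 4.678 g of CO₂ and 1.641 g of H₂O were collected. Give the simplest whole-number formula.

C7H12O4

mol C = 4.678 g CO₂ ÷ 44.009 g/mol = 0.10630 mol
mol H = 2 × 1.641 g H₂O ÷ 18.015 g/mol = 0.18218 mol
mass O = 2.432 − (1.2767 + 0.18364) = 0.97163 g → mol O = 0.97163 ÷ 15.999 = 0.060731 mol
Divide by the smallest (0.060731 mol): C 1.750, H 3.000, O 1.000
Multiplying each by 4 gives whole numbers: C 7.00, H 12.00, O 4.00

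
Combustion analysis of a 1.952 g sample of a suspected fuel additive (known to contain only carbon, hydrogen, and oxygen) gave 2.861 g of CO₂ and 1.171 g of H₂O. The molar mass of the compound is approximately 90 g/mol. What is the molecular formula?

mol C = 2.861 g CO₂ ÷ 44.009 g/mol = 0.065009 mol
mol H = 2 × 1.171 g H₂O ÷ 18.015 g/mol = 0.13000 mol
mass O = 1.952 − (0.78083 + 0.13104) = 1.0401 g → mol O = 1.0401 ÷ 15.999 = 0.065012 mol
Divide by the smallest (0.065009 mol): C 1.000, H 2.000, O 1.000
Empirical formula: CH2O
Empirical-formula mass = 30.03 g/mol; 90 ÷ 30.03 ≈ 3, so the molecular formula is C3H6O3.

C3H6O3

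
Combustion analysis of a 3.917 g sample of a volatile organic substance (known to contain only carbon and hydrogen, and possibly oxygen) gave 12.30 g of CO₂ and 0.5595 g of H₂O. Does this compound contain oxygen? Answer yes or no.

mol C = 12.30 g CO₂ ÷ 44.009 g/mol = 0.27949 mol
mol H = 2 × 0.5595 g H₂O ÷ 18.015 g/mol = 0.062115 mol
C and H account for only 3.4195 g of the 3.917 g sample; the remaining 0.49745 g must be oxygen.

yes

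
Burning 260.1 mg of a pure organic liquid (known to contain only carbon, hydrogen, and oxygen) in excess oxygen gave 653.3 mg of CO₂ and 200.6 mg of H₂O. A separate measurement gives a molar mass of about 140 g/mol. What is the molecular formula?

C8H12O2

mol C = 0.6533 g CO₂ ÷ 44.009 g/mol = 0.014845 mol
mol H = 2 × 0.2006 g H₂O ÷ 18.015 g/mol = 0.022270 mol
mass O = 0.2601 − (0.17830 + 0.022448) = 0.059352 g → mol O = 0.059352 ÷ 15.999 = 0.0037097 mol
Divide by the smallest (0.0037097 mol): C 4.002, H 6.003, O 1.000
Empirical formula: C4H6O
Empirical-formula mass = 70.09 g/mol; 140 ÷ 70.09 ≈ 2, so the molecular formula is C8H12O2.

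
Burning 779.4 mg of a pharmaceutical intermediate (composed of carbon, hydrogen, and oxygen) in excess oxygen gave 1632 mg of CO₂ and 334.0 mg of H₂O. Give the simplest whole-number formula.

mol C = 1.632 g CO₂ ÷ 44.009 g/mol = 0.037083 mol
mol H = 2 × 0.3340 g H₂O ÷ 18.015 g/mol = 0.037080 mol
mass O = 0.7794 − (0.44541 + 0.037377) = 0.29662 g → mol O = 0.29662 ÷ 15.999 = 0.018540 mol
Divide by the smallest (0.018540 mol): C 2.000, H 2.000, O 1.000

C2H2O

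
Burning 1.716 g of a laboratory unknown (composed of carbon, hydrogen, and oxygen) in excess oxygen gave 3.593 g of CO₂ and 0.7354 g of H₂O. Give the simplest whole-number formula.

mol C = 3.593 g CO₂ ÷ 44.009 g/mol = 0.081642 mol
mol H = 2 × 0.7354 g H₂O ÷ 18.015 g/mol = 0.081643 mol
mass O = 1.716 − (0.98061 + 0.082296) = 0.65310 g → mol O = 0.65310 ÷ 15.999 = 0.040821 mol
Divide by the smallest (0.040821 mol): C 2.000, H 2.000, O 1.000

C2H2O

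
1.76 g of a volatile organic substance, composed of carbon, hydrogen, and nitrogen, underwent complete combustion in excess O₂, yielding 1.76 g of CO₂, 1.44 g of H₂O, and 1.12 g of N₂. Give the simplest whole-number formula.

mol C = 1.76 g CO₂ ÷ 44.009 g/mol = 0.03999 mol
mol H = 2 × 1.44 g H₂O ÷ 18.015 g/mol = 0.1599 mol
mol N = 2 × 1.12 g N₂ ÷ 28.014 g/mol = 0.07996 mol
Divide by the smallest (0.03999 mol): C 1.000, H 3.997, N 1.999

CH4N2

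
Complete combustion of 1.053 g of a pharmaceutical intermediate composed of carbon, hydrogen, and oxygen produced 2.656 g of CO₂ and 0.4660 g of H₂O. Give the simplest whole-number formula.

mol C = 2.656 g CO₂ ÷ 44.009 g/mol = 0.060351 mol
mol H = 2 × 0.4660 g H₂O ÷ 18.015 g/mol = 0.051735 mol
mass O = 1.053 − (0.72488 + 0.052149) = 0.27597 g → mol O = 0.27597 ÷ 15.999 = 0.017249 mol
Divide by the smallest (0.017249 mol): C 3.499, H 2.999, O 1.000
Multiplying each by 2 gives whole numbers: C 7.00, H 6.00, O 2.00

C7H6O2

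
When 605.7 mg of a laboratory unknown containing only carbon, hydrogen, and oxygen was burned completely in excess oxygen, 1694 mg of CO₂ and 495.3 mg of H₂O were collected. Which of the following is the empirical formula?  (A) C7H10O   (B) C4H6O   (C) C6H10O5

(A) C7H10O

mol C = 1.694 g CO₂ ÷ 44.009 g/mol = 0.038492 mol
mol H = 2 × 0.4953 g H₂O ÷ 18.015 g/mol = 0.054988 mol
mass O = 0.6057 − (0.46233 + 0.055427) = 0.087944 g → mol O = 0.087944 ÷ 15.999 = 0.0054968 mol
Divide by the smallest (0.0054968 mol): C 7.003, H 10.004, O 1.000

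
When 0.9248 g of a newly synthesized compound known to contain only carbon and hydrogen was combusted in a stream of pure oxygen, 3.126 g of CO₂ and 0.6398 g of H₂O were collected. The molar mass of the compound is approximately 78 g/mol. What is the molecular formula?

C6H6

mol C = 3.126 g CO₂ ÷ 44.009 g/mol = 0.071031 mol
mol H = 2 × 0.6398 g H₂O ÷ 18.015 g/mol = 0.071030 mol
Divide by the smallest (0.071030 mol): C 1.000, H 1.000
Empirical formula: CH
Empirical-formula mass = 13.02 g/mol; 78 ÷ 13.02 ≈ 6, so the molecular formula is C6H6.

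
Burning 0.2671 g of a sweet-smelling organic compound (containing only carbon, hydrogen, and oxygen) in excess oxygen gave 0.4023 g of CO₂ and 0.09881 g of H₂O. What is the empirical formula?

mol C = 0.4023 g CO₂ ÷ 44.009 g/mol = 0.0091413 mol
mol H = 2 × 0.09881 g H₂O ÷ 18.015 g/mol = 0.010970 mol
mass O = 0.2671 − (0.10980 + 0.011058) = 0.14625 g → mol O = 0.14625 ÷ 15.999 = 0.0091410 mol
Divide by the smallest (0.0091410 mol): C 1.000, H 1.200, O 1.000
Multiplying each by 5 gives whole numbers: C 5.00, H 6.00, O 5.00

C5H6O5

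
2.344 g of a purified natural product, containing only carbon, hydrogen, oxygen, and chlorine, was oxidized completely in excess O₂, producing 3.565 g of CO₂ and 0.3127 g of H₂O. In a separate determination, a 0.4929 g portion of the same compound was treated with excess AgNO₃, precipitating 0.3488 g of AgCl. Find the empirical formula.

mol C = 3.565 g CO₂ ÷ 44.009 g/mol = 0.081006 mol
mol H = 2 × 0.3127 g H₂O ÷ 18.015 g/mol = 0.034716 mol
From the AgCl data: mol Cl per gram of compound = (0.3488 ÷ 143.318) ÷ 0.4929 = 0.0049376 mol/g, so in the 2.344 g combustion sample mol Cl = 0.011574 mol
mass O = 2.344 − (0.97296 + 0.034993 + 0.41029) = 0.92575 g → mol O = 0.92575 ÷ 15.999 = 0.057863 mol
Divide by the smallest (0.011574 mol): C 6.999, H 3.000, Cl 1.000, O 5.000

C7H3ClO5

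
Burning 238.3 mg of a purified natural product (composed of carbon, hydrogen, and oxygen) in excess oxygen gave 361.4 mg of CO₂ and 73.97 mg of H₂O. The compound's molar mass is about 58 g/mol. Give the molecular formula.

mol C = 0.3614 g CO₂ ÷ 44.009 g/mol = 0.0082120 mol
mol H = 2 × 0.07397 g H₂O ÷ 18.015 g/mol = 0.0082120 mol
mass O = 0.2383 − (0.098634 + 0.0082777) = 0.13139 g → mol O = 0.13139 ÷ 15.999 = 0.0082123 mol
Divide by the smallest (0.0082120 mol): C 1.000, H 1.000, O 1.000
Empirical formula: CHO
Empirical-formula mass = 29.02 g/mol; 58 ÷ 29.02 ≈ 2, so the molecular formula is C2H2O2.

C2H2O2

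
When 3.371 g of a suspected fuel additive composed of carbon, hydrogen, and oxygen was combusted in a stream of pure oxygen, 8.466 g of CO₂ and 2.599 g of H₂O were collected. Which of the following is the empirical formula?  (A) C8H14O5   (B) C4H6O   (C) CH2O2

(B) C4H6O

mol C = 8.466 g CO₂ ÷ 44.009 g/mol = 0.19237 mol
mol H = 2 × 2.599 g H₂O ÷ 18.015 g/mol = 0.28854 mol
mass O = 3.371 − (2.3106 + 0.29085) = 0.76960 g → mol O = 0.76960 ÷ 15.999 = 0.048103 mol
Divide by the smallest (0.048103 mol): C 3.999, H 5.998, O 1.000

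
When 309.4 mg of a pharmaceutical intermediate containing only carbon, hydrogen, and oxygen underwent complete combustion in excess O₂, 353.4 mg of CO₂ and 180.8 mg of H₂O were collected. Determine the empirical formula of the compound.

mol C = 0.3534 g CO₂ ÷ 44.009 g/mol = 0.0080302 mol
mol H = 2 × 0.1808 g H₂O ÷ 18.015 g/mol = 0.020072 mol
mass O = 0.3094 − (0.096450 + 0.020233) = 0.19272 g → mol O = 0.19272 ÷ 15.999 = 0.012046 mol
Divide by the smallest (0.0080302 mol): C 1.000, H 2.500, O 1.500
Multiplying each by 2 gives whole numbers: C 2.00, H 5.00, O 3.00

C2H5O3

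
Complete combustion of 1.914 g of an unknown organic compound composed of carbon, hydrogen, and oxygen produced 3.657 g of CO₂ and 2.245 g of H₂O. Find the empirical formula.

C2H6O

mol C = 3.657 g CO₂ ÷ 44.009 g/mol = 0.083097 mol
mol H = 2 × 2.245 g H₂O ÷ 18.015 g/mol = 0.24924 mol
mass O = 1.914 − (0.99807 + 0.25123) = 0.66470 g → mol O = 0.66470 ÷ 15.999 = 0.041546 mol
Divide by the smallest (0.041546 mol): C 2.000, H 5.999, O 1.000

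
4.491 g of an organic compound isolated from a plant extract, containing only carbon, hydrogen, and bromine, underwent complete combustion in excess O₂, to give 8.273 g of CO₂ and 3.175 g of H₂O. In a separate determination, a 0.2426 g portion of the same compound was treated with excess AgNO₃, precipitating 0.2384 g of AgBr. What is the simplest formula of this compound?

C8H15Br

mol C = 8.273 g CO₂ ÷ 44.009 g/mol = 0.18798 mol
mol H = 2 × 3.175 g H₂O ÷ 18.015 g/mol = 0.35248 mol
From the AgBr data: mol Br per gram of compound = (0.2384 ÷ 187.772) ÷ 0.2426 = 0.0052334 mol/g, so in the 4.491 g combustion sample mol Br = 0.023503 mol
Divide by the smallest (0.023503 mol): C 7.998, H 14.997, Br 1.000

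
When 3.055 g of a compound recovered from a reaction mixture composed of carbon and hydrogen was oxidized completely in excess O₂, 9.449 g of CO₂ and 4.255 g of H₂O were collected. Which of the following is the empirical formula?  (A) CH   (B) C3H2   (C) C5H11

(C) C5H11

mol C = 9.449 g CO₂ ÷ 44.009 g/mol = 0.21471 mol
mol H = 2 × 4.255 g H₂O ÷ 18.015 g/mol = 0.47238 mol
Divide by the smallest (0.21471 mol): C 1.000, H 2.200
Multiplying each by 5 gives whole numbers: C 5.00, H 11.00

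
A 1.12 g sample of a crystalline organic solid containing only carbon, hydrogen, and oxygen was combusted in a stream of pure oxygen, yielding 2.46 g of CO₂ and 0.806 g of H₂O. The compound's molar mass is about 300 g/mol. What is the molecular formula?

mol C = 2.46 g CO₂ ÷ 44.009 g/mol = 0.05590 mol
mol H = 2 × 0.806 g H₂O ÷ 18.015 g/mol = 0.08948 mol
mass O = 1.12 − (0.6714 + 0.09020) = 0.3584 g → mol O = 0.3584 ÷ 15.999 = 0.02240 mol
Divide by the smallest (0.02240 mol): C 2.495, H 3.994, O 1.000
Multiplying each by 2 gives whole numbers: C 4.99, H 7.99, O 2.00
Empirical formula: C5H8O2
Empirical-formula mass = 100.12 g/mol; 300 ÷ 100.12 ≈ 3, so the molecular formula is C15H24O6.

C15H24O6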